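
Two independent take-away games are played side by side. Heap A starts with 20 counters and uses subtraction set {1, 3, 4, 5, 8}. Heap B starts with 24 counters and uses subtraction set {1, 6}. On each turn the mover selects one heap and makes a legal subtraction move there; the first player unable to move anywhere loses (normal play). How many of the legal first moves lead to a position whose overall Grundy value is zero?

4

Heap A, S = {1, 3, 4, 5, 8}:
n :  0  1  2  3  4  5  6  7  8  9 10 11 12 13 14 15 16 17 18 19 20
G :  0  1  0  1  2  3  2  3  4  0  1  0  1  2  3  2  3  4  0  1  0
G_A(20) = 0.
Heap B, S = {1, 6}:
n :  0  1  2  3  4  5  6  7  8  9 10 11 12 13 14 15 16 17 18 19 20 21 22 23 24
G :  0  1  0  1  0  1  2  0  1  0  1  0  1  2  0  1  0  1  0  1  2  0  1  0  1
G_B(24) = 1.
Combined Grundy value = 0 ⊕ 1 = 1.
A winning move leaves total XOR = 0, i.e. changes one component's Grundy value g to g ⊕ X where X is the current total.
Heap A: need g' = 0⊕1 = 1. Options: 20−1→G=1, 20−3→G=4, 20−4→G=3, 20−5→G=2, 20−8→G=1. Hits: 2.
Heap B: need g' = 1⊕1 = 0. Options: 24−1→G=0, 24−6→G=0. Hits: 2.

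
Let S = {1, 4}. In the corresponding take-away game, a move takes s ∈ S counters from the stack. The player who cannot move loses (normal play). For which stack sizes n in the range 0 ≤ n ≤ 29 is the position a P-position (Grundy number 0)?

0, 2, 5, 7, 10, 12, 15, 17, 20, 22, 25, 27

n :  0  1  2  3  4  5  6  7  8  9 10 11 12 13 14 15 16 17 18 19 20 21 22 23 24 25 26 27 28 29
G :  0  1  0  1  2  0  1  0  1  2  0  1  0  1  2  0  1  0  1  2  0  1  0  1  2  0  1  0  1  2
P-positions are exactly the n with G(n) = 0.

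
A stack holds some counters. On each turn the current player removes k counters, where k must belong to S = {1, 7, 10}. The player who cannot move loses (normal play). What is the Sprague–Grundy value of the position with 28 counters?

n :  0  1  2  3  4  5  6  7  8  9 10 11 12 13 14 15 16 17 18 19 20 21 22 23 24 25 26 27 28
G :  0  1  0  1  0  1  0  1  0  1  2  3  2  3  2  3  2  0  1  0  1  0  1  0  1  0  1  2  3

3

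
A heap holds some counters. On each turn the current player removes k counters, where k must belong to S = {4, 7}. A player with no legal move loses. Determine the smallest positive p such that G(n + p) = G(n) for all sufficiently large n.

n :  0  1  2  3  4  5  6  7  8  9 10 11 12 13 14 15 16 17 18 19 20 21 22 23
G :  0  0  0  0  1  1  1  1  2  2  2  0  0  0  0  1  1  1  1  2  2  2  0  0
G(n+11) = G(n) holds for n = 0,…,6 (a full window of length max(S) = 7), so the sequence is purely periodic with period 11.

11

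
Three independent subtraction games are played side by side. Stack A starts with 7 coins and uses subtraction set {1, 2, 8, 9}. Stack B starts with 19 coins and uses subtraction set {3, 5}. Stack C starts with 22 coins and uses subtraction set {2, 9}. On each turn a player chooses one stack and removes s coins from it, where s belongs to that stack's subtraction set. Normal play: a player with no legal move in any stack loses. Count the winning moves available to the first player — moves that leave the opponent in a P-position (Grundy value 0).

0

Stack A, S = {1, 2, 8, 9}:
G(0) = 0
G(1) = mex{0} = 1
G(2) = mex{1,0} = 2
G(3) = mex{2,1} = 0
G(4) = mex{0,2} = 1
G(5) = mex{1,0} = 2
G(6) = mex{2,1} = 0
G(7) = mex{0,2} = 1
G_A(7) = 1.
Stack B, S = {3, 5}:
n :  0  1  2  3  4  5  6  7  8  9 10 11 12 13 14 15 16 17 18 19
G :  0  0  0  1  1  1  2  2  0  0  0  1  1  1  2  2  0  0  0  1
G_B(19) = 1.
Stack C, S = {2, 9}:
G(0) = 0
G(1) = mex{} = 0
G(2) = mex{0} = 1
G(3) = mex{0} = 1
G(4) = mex{1} = 0
G(5) = mex{1} = 0
G(6) = mex{0} = 1
G(7) = mex{0} = 1
G(8) = mex{1} = 0
G(9) = mex{1,0} = 2
G(10) = mex{0,0} = 1
G(11) = mex{2,1} = 0
G(12) = mex{1,1} = 0
G(13) = mex{0,0} = 1
G(14) = mex{0,0} = 1
G(15) = mex{1,1} = 0
G(16) = mex{1,1} = 0
G(17) = mex{0,0} = 1
G(18) = mex{0,2} = 1
G(19) = mex{1,1} = 0
G(20) = mex{1,0} = 2
G(21) = mex{0,0} = 1
G(22) = mex{2,1} = 0
G_C(22) = 0.
Combined Grundy value = 1 ⊕ 1 ⊕ 0 = 0.
A winning move leaves total XOR = 0, i.e. changes one component's Grundy value g to g ⊕ X where X is the current total.
Stack A: target g' = 1⊕0 = 1, but every legal move changes the Grundy value (mex property), so 0 moves.
Stack B: target g' = 1⊕0 = 1, but every legal move changes the Grundy value (mex property), so 0 moves.
Stack C: target g' = 0⊕0 = 0, but every legal move changes the Grundy value (mex property), so 0 moves.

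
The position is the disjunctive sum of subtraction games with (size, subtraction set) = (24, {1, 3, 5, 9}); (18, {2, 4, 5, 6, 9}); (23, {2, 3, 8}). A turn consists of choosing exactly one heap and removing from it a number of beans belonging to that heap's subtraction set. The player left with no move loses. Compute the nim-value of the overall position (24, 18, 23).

Heap A, S = {1, 3, 5, 9}:
G(0) = 0
G(1) = mex{0} = 1
G(2) = mex{1} = 0
G(3) = mex{0,0} = 1
G(4) = mex{1,1} = 0
G(5) = mex{0,0,0} = 1
G(6) = mex{1,1,1} = 0
G(7) = mex{0,0,0} = 1
G(8) = mex{1,1,1} = 0
G(9) = mex{0,0,0,0} = 1
G(10) = mex{1,1,1,1} = 0
G(11) = mex{0,0,0,0} = 1
G(12) = mex{1,1,1,1} = 0
G(13) = mex{0,0,0,0} = 1
G(14) = mex{1,1,1,1} = 0
G(15) = mex{0,0,0,0} = 1
G(16) = mex{1,1,1,1} = 0
G(17) = mex{0,0,0,0} = 1
G(18) = mex{1,1,1,1} = 0
G(19) = mex{0,0,0,0} = 1
G(20) = mex{1,1,1,1} = 0
G(21) = mex{0,0,0,0} = 1
G(22) = mex{1,1,1,1} = 0
G(23) = mex{0,0,0,0} = 1
G(24) = mex{1,1,1,1} = 0
G_A(24) = 0.
Heap B, S = {2, 4, 5, 6, 9}:
n :  0  1  2  3  4  5  6  7  8  9 10 11 12 13 14 15 16 17 18
G :  0  0  1  1  2  2  3  3  0  4  1  0  2  1  3  2  4  3  0
G_B(18) = 0.
Heap C, S = {2, 3, 8}:
G(0) = 0
G(1) = mex{} = 0
G(2) = mex{0} = 1
G(3) = mex{0,0} = 1
G(4) = mex{1,0} = 2
G(5) = mex{1,1} = 0
G(6) = mex{2,1} = 0
G(7) = mex{0,2} = 1
G(8) = mex{0,0,0} = 1
G(9) = mex{1,0,0} = 2
G(10) = mex{1,1,1} = 0
G(11) = mex{2,1,1} = 0
G(12) = mex{0,2,2} = 1
G(13) = mex{0,0,0} = 1
G(14) = mex{1,0,0} = 2
G(15) = mex{1,1,1} = 0
G(16) = mex{2,1,1} = 0
G(17) = mex{0,2,2} = 1
G(18) = mex{0,0,0} = 1
G(19) = mex{1,0,0} = 2
G(20) = mex{1,1,1} = 0
G(21) = mex{2,1,1} = 0
G(22) = mex{0,2,2} = 1
G(23) = mex{0,0,0} = 1
G_C(23) = 1.
Combined Grundy value = 0 ⊕ 0 ⊕ 1 = 1.

1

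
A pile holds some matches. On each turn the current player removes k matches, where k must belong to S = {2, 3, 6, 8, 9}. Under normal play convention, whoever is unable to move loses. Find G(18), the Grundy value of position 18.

n :  0  1  2  3  4  5  6  7  8  9 10 11 12 13 14 15 16 17 18
G :  0  0  1  1  2  0  3  1  2  2  3  3  0  4  1  5  0  0  1

1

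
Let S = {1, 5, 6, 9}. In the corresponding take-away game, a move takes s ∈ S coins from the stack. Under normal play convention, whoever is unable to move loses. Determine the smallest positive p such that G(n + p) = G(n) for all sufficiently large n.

n :  0  1  2  3  4  5  6  7  8  9 10 11 12 13 14 15 16 17 18 19 20 21 22 23 24 25
G :  0  1  0  1  0  1  2  3  2  3  2  3  0  1  0  1  0  1  2  3  2  3  2  3  0  1
G(n+12) = G(n) holds for n = 0,…,8 (a full window of length max(S) = 9), so the sequence is purely periodic with period 12.

12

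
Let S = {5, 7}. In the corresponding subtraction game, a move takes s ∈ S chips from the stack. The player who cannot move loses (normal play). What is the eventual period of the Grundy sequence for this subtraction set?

12

n :  0  1  2  3  4  5  6  7  8  9 10 11 12 13 14 15 16 17 18 19 20 21 22 23 24 25
G :  0  0  0  0  0  1  1  1  1  1  2  2  0  0  0  0  0  1  1  1  1  1  2  2  0  0
G(n+12) = G(n) holds for n = 0,…,6 (a full window of length max(S) = 7), so the sequence is purely periodic with period 12.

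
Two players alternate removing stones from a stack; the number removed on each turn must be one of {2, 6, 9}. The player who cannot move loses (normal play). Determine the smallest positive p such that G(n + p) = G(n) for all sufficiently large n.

15

G(0) = 0
G(1) = mex{} = 0
G(2) = mex{0} = 1
G(3) = mex{0} = 1
G(4) = mex{1} = 0
G(5) = mex{1} = 0
G(6) = mex{0,0} = 1
G(7) = mex{0,0} = 1
G(8) = mex{1,1} = 0
G(9) = mex{1,1,0} = 2
G(10) = mex{0,0,0} = 1
G(11) = mex{2,0,1} = 3
G(12) = mex{1,1,1} = 0
G(13) = mex{3,1,0} = 2
G(14) = mex{0,0,0} = 1
G(15) = mex{2,2,1} = 0
G(16) = mex{1,1,1} = 0
G(17) = mex{0,3,0} = 1
G(18) = mex{0,0,2} = 1
G(19) = mex{1,2,1} = 0
G(20) = mex{1,1,3} = 0
G(21) = mex{0,0,0} = 1
G(22) = mex{0,0,2} = 1
G(23) = mex{1,1,1} = 0
G(24) = mex{1,1,0} = 2
G(25) = mex{0,0,0} = 1
G(26) = mex{2,0,1} = 3
G(27) = mex{1,1,1} = 0
G(28) = mex{3,1,0} = 2
G(29) = mex{0,0,0} = 1
G(30) = mex{2,2,1} = 0
G(31) = mex{1,1,1} = 0
G(n+15) = G(n) holds for n = 0,…,8 (a full window of length max(S) = 9), so the sequence is purely periodic with period 15.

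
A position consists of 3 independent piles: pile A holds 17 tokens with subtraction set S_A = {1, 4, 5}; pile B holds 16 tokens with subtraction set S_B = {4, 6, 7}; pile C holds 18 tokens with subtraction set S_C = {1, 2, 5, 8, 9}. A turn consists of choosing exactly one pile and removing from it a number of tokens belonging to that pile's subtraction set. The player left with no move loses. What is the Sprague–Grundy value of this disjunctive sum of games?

Pile A, S = {1, 4, 5}:
n :  0  1  2  3  4  5  6  7  8  9 10 11 12 13 14 15 16 17
G :  0  1  0  1  2  3  2  3  0  1  0  1  2  3  2  3  0  1
G_A(17) = 1.
Pile B, S = {4, 6, 7}:
n :  0  1  2  3  4  5  6  7  8  9 10 11 12 13 14 15 16
G :  0  0  0  0  1  1  1  1  2  2  2  0  0  0  0  1  1
G_B(16) = 1.
Pile C, S = {1, 2, 5, 8, 9}:
G(0) = 0
G(1) = mex{0} = 1
G(2) = mex{1,0} = 2
G(3) = mex{2,1} = 0
G(4) = mex{0,2} = 1
G(5) = mex{1,0,0} = 2
G(6) = mex{2,1,1} = 0
G(7) = mex{0,2,2} = 1
G(8) = mex{1,0,0,0} = 2
G(9) = mex{2,1,1,1,0} = 3
G(10) = mex{3,2,2,2,1} = 0
G(11) = mex{0,3,0,0,2} = 1
G(12) = mex{1,0,1,1,0} = 2
G(13) = mex{2,1,2,2,1} = 0
G(14) = mex{0,2,3,0,2} = 1
G(15) = mex{1,0,0,1,0} = 2
G(16) = mex{2,1,1,2,1} = 0
G(17) = mex{0,2,2,3,2} = 1
G(18) = mex{1,0,0,0,3} = 2
G_C(18) = 2.
Combined Grundy value = 1 ⊕ 1 ⊕ 2 = 2.

2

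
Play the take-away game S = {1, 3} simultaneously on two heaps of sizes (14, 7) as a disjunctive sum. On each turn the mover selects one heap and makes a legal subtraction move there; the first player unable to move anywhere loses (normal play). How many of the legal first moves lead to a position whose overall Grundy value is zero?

4

All heaps use S = {1, 3}:
G(0) = 0
G(1) = mex{0} = 1
G(2) = mex{1} = 0
G(3) = mex{0,0} = 1
G(4) = mex{1,1} = 0
G(5) = mex{0,0} = 1
G(6) = mex{1,1} = 0
G(7) = mex{0,0} = 1
G(8) = mex{1,1} = 0
G(9) = mex{0,0} = 1
G(10) = mex{1,1} = 0
G(11) = mex{0,0} = 1
G(12) = mex{1,1} = 0
G(13) = mex{0,0} = 1
G(14) = mex{1,1} = 0
Heap A: G(14) = 0.
Heap B: G(7) = 1.
Combined Grundy value = 0 ⊕ 1 = 1.
A winning move leaves total XOR = 0, i.e. changes one component's Grundy value g to g ⊕ X where X is the current total.
Heap A: need g' = 0⊕1 = 1. Options: 14−1→G=1, 14−3→G=1. Hits: 2.
Heap B: need g' = 1⊕1 = 0. Options: 7−1→G=0, 7−3→G=0. Hits: 2.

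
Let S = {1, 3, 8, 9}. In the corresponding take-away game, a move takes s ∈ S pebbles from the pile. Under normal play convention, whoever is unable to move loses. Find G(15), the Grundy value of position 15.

3

n :  0  1  2  3  4  5  6  7  8  9 10 11 12 13 14 15
G :  0  1  0  1  0  1  0  1  2  3  2  3  2  3  2  3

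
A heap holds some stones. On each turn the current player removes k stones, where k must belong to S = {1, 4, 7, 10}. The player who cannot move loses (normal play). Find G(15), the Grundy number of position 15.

2

n :  0  1  2  3  4  5  6  7  8  9 10 11 12 13 14 15
G :  0  1  0  1  2  0  1  2  0  1  2  0  1  0  1  2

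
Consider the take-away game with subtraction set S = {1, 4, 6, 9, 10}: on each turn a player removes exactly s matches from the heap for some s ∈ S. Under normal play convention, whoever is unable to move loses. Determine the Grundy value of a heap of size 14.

n :  0  1  2  3  4  5  6  7  8  9 10 11 12 13 14
G :  0  1  0  1  2  0  1  0  1  2  3  2  3  4  5

5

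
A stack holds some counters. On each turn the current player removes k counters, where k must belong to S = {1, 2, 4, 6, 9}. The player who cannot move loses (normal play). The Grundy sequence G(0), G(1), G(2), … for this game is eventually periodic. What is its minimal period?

8

G(0) = 0
G(1) = mex{0} = 1
G(2) = mex{1,0} = 2
G(3) = mex{2,1} = 0
G(4) = mex{0,2,0} = 1
G(5) = mex{1,0,1} = 2
G(6) = mex{2,1,2,0} = 3
G(7) = mex{3,2,0,1} = 4
G(8) = mex{4,3,1,2} = 0
G(9) = mex{0,4,2,0,0} = 1
G(10) = mex{1,0,3,1,1} = 2
G(11) = mex{2,1,4,2,2} = 0
G(12) = mex{0,2,0,3,0} = 1
G(13) = mex{1,0,1,4,1} = 2
G(14) = mex{2,1,2,0,2} = 3
G(15) = mex{3,2,0,1,3} = 4
G(16) = mex{4,3,1,2,4} = 0
G(17) = mex{0,4,2,0,0} = 1
G(18) = mex{1,0,3,1,1} = 2
G(n+8) = G(n) holds for n = 0,…,8 (a full window of length max(S) = 9), so the sequence is purely periodic with period 8.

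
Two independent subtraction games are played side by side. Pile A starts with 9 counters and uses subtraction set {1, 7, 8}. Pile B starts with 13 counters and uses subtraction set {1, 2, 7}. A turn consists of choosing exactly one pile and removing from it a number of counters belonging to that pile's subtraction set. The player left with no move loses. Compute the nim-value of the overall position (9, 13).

2

Pile A, S = {1, 7, 8}:
n : 0 1 2 3 4 5 6 7 8 9
G : 0 1 0 1 0 1 0 1 2 3
G_A(9) = 3.
Pile B, S = {1, 2, 7}:
n :  0  1  2  3  4  5  6  7  8  9 10 11 12 13
G :  0  1  2  0  1  2  0  1  2  0  1  2  0  1
G_B(13) = 1.
Combined Grundy value = 3 ⊕ 1 = 2.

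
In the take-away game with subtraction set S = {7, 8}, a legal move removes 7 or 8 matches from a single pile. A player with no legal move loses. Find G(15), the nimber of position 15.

0

G(0) = 0
G(1) = mex{} = 0
G(2) = mex{} = 0
G(3) = mex{} = 0
G(4) = mex{} = 0
G(5) = mex{} = 0
G(6) = mex{} = 0
G(7) = mex{0} = 1
G(8) = mex{0,0} = 1
G(9) = mex{0,0} = 1
G(10) = mex{0,0} = 1
G(11) = mex{0,0} = 1
G(12) = mex{0,0} = 1
G(13) = mex{0,0} = 1
G(14) = mex{1,0} = 2
G(15) = mex{1,1} = 0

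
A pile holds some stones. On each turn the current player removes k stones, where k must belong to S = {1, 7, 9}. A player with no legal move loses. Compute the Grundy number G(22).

n :  0  1  2  3  4  5  6  7  8  9 10 11 12 13 14 15 16 17 18 19 20 21 22
G :  0  1  0  1  0  1  0  1  0  1  0  1  0  1  0  1  0  1  0  1  0  1  0

0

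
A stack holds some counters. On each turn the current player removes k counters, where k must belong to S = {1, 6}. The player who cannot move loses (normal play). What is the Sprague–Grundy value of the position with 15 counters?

1

n :  0  1  2  3  4  5  6  7  8  9 10 11 12 13 14 15
G :  0  1  0  1  0  1  2  0  1  0  1  0  1  2  0  1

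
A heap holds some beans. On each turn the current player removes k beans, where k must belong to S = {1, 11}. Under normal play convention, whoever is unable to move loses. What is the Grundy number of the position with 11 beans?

1

n :  0  1  2  3  4  5  6  7  8  9 10 11
G :  0  1  0  1  0  1  0  1  0  1  0  1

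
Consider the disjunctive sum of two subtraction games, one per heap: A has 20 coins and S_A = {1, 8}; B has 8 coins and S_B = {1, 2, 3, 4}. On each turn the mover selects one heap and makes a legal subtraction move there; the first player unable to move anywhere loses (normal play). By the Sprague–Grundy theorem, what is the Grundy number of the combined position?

3

Heap A, S = {1, 8}:
n :  0  1  2  3  4  5  6  7  8  9 10 11 12 13 14 15 16 17 18 19 20
G :  0  1  0  1  0  1  0  1  2  0  1  0  1  0  1  0  1  2  0  1  0
G_A(20) = 0.
Heap B, S = {1, 2, 3, 4}:
n : 0 1 2 3 4 5 6 7 8
G : 0 1 2 3 4 0 1 2 3
G_B(8) = 3.
Combined Grundy value = 0 ⊕ 3 = 3.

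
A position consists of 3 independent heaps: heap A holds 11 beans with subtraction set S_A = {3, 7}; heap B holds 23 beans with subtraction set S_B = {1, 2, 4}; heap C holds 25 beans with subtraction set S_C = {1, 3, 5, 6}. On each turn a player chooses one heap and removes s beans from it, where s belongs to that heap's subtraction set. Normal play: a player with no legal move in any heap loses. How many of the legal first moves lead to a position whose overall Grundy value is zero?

Heap A, S = {3, 7}:
G(0) = 0
G(1) = mex{} = 0
G(2) = mex{} = 0
G(3) = mex{0} = 1
G(4) = mex{0} = 1
G(5) = mex{0} = 1
G(6) = mex{1} = 0
G(7) = mex{1,0} = 2
G(8) = mex{1,0} = 2
G(9) = mex{0,0} = 1
G(10) = mex{2,1} = 0
G(11) = mex{2,1} = 0
G_A(11) = 0.
Heap B, S = {1, 2, 4}:
n :  0  1  2  3  4  5  6  7  8  9 10 11 12 13 14 15 16 17 18 19 20 21 22 23
G :  0  1  2  0  1  2  0  1  2  0  1  2  0  1  2  0  1  2  0  1  2  0  1  2
G_B(23) = 2.
Heap C, S = {1, 3, 5, 6}:
G(0) = 0
G(1) = mex{0} = 1
G(2) = mex{1} = 0
G(3) = mex{0,0} = 1
G(4) = mex{1,1} = 0
G(5) = mex{0,0,0} = 1
G(6) = mex{1,1,1,0} = 2
G(7) = mex{2,0,0,1} = 3
G(8) = mex{3,1,1,0} = 2
G(9) = mex{2,2,0,1} = 3
G(10) = mex{3,3,1,0} = 2
G(11) = mex{2,2,2,1} = 0
G(12) = mex{0,3,3,2} = 1
G(13) = mex{1,2,2,3} = 0
G(14) = mex{0,0,3,2} = 1
G(15) = mex{1,1,2,3} = 0
G(16) = mex{0,0,0,2} = 1
G(17) = mex{1,1,1,0} = 2
G(18) = mex{2,0,0,1} = 3
G(19) = mex{3,1,1,0} = 2
G(20) = mex{2,2,0,1} = 3
G(21) = mex{3,3,1,0} = 2
G(22) = mex{2,2,2,1} = 0
G(23) = mex{0,3,3,2} = 1
G(24) = mex{1,2,2,3} = 0
G(25) = mex{0,0,3,2} = 1
G_C(25) = 1.
Combined Grundy value = 0 ⊕ 2 ⊕ 1 = 3.
A winning move leaves total XOR = 0, i.e. changes one component's Grundy value g to g ⊕ X where X is the current total.
Heap A: need g' = 0⊕3 = 3. Options: 11−3→G=2, 11−7→G=1. Hits: 0.
Heap B: need g' = 2⊕3 = 1. Options: 23−1→G=1, 23−2→G=0, 23−4→G=1. Hits: 2.
Heap C: need g' = 1⊕3 = 2. Options: 25−1→G=0, 25−3→G=0, 25−5→G=3, 25−6→G=2. Hits: 1.

3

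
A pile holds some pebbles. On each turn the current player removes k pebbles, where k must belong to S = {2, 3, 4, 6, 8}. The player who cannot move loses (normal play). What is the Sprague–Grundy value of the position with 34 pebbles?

2

G(0) = 0
G(1) = mex{} = 0
G(2) = mex{0} = 1
G(3) = mex{0,0} = 1
G(4) = mex{1,0,0} = 2
G(5) = mex{1,1,0} = 2
G(6) = mex{2,1,1,0} = 3
G(7) = mex{2,2,1,0} = 3
G(8) = mex{3,2,2,1,0} = 4
G(9) = mex{3,3,2,1,0} = 4
G(10) = mex{4,3,3,2,1} = 0
G(11) = mex{4,4,3,2,1} = 0
G(12) = mex{0,4,4,3,2} = 1
G(13) = mex{0,0,4,3,2} = 1
G(14) = mex{1,0,0,4,3} = 2
G(15) = mex{1,1,0,4,3} = 2
G(16) = mex{2,1,1,0,4} = 3
G(17) = mex{2,2,1,0,4} = 3
G(18) = mex{3,2,2,1,0} = 4
G(19) = mex{3,3,2,1,0} = 4
G(20) = mex{4,3,3,2,1} = 0
G(21) = mex{4,4,3,2,1} = 0
G(22) = mex{0,4,4,3,2} = 1
G(23) = mex{0,0,4,3,2} = 1
G(24) = mex{1,0,0,4,3} = 2
G(25) = mex{1,1,0,4,3} = 2
G(26) = mex{2,1,1,0,4} = 3
G(27) = mex{2,2,1,0,4} = 3
G(28) = mex{3,2,2,1,0} = 4
G(29) = mex{3,3,2,1,0} = 4
G(30) = mex{4,3,3,2,1} = 0
G(31) = mex{4,4,3,2,1} = 0
G(32) = mex{0,4,4,3,2} = 1
G(33) = mex{0,0,4,3,2} = 1
G(34) = mex{1,0,0,4,3} = 2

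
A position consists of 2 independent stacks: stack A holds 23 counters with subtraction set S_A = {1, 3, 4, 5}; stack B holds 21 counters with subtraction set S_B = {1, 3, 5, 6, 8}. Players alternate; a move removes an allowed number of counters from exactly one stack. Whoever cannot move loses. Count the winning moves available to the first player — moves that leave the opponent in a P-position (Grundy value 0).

Stack A, S = {1, 3, 4, 5}:
n :  0  1  2  3  4  5  6  7  8  9 10 11 12 13 14 15 16 17 18 19 20 21 22 23
G :  0  1  0  1  2  3  2  3  0  1  0  1  2  3  2  3  0  1  0  1  2  3  2  3
G_A(23) = 3.
Stack B, S = {1, 3, 5, 6, 8}:
n :  0  1  2  3  4  5  6  7  8  9 10 11 12 13 14 15 16 17 18 19 20 21
G :  0  1  0  1  0  1  2  3  2  3  2  0  1  0  1  0  1  2  3  2  3  2
G_B(21) = 2.
Combined Grundy value = 3 ⊕ 2 = 1.
A winning move leaves total XOR = 0, i.e. changes one component's Grundy value g to g ⊕ X where X is the current total.
Stack A: need g' = 3⊕1 = 2. Options: 23−1→G=2, 23−3→G=2, 23−4→G=1, 23−5→G=0. Hits: 2.
Stack B: need g' = 2⊕1 = 3. Options: 21−1→G=3, 21−3→G=3, 21−5→G=1, 21−6→G=0, 21−8→G=0. Hits: 2.

4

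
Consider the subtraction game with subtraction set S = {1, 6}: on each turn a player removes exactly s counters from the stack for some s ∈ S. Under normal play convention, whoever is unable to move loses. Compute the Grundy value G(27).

G(0) = 0
G(1) = mex{0} = 1
G(2) = mex{1} = 0
G(3) = mex{0} = 1
G(4) = mex{1} = 0
G(5) = mex{0} = 1
G(6) = mex{1,0} = 2
G(7) = mex{2,1} = 0
G(8) = mex{0,0} = 1
G(9) = mex{1,1} = 0
G(10) = mex{0,0} = 1
G(11) = mex{1,1} = 0
G(12) = mex{0,2} = 1
G(13) = mex{1,0} = 2
G(14) = mex{2,1} = 0
G(15) = mex{0,0} = 1
G(16) = mex{1,1} = 0
G(17) = mex{0,0} = 1
G(18) = mex{1,1} = 0
G(19) = mex{0,2} = 1
G(20) = mex{1,0} = 2
G(21) = mex{2,1} = 0
G(22) = mex{0,0} = 1
G(23) = mex{1,1} = 0
G(24) = mex{0,0} = 1
G(25) = mex{1,1} = 0
G(26) = mex{0,2} = 1
G(27) = mex{1,0} = 2

2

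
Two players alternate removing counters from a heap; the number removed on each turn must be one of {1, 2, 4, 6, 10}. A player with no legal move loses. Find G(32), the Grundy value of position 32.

0

G(0) = 0
G(1) = mex{0} = 1
G(2) = mex{1,0} = 2
G(3) = mex{2,1} = 0
G(4) = mex{0,2,0} = 1
G(5) = mex{1,0,1} = 2
G(6) = mex{2,1,2,0} = 3
G(7) = mex{3,2,0,1} = 4
G(8) = mex{4,3,1,2} = 0
G(9) = mex{0,4,2,0} = 1
G(10) = mex{1,0,3,1,0} = 2
G(11) = mex{2,1,4,2,1} = 0
G(12) = mex{0,2,0,3,2} = 1
G(13) = mex{1,0,1,4,0} = 2
G(14) = mex{2,1,2,0,1} = 3
G(15) = mex{3,2,0,1,2} = 4
G(16) = mex{4,3,1,2,3} = 0
G(17) = mex{0,4,2,0,4} = 1
G(18) = mex{1,0,3,1,0} = 2
G(19) = mex{2,1,4,2,1} = 0
G(20) = mex{0,2,0,3,2} = 1
G(21) = mex{1,0,1,4,0} = 2
G(22) = mex{2,1,2,0,1} = 3
G(23) = mex{3,2,0,1,2} = 4
G(24) = mex{4,3,1,2,3} = 0
G(25) = mex{0,4,2,0,4} = 1
G(26) = mex{1,0,3,1,0} = 2
G(27) = mex{2,1,4,2,1} = 0
G(28) = mex{0,2,0,3,2} = 1
G(29) = mex{1,0,1,4,0} = 2
G(30) = mex{2,1,2,0,1} = 3
G(31) = mex{3,2,0,1,2} = 4
G(32) = mex{4,3,1,2,3} = 0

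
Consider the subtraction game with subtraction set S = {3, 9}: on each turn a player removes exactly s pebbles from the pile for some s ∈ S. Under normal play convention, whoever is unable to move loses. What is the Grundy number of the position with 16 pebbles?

G(0) = 0
G(1) = mex{} = 0
G(2) = mex{} = 0
G(3) = mex{0} = 1
G(4) = mex{0} = 1
G(5) = mex{0} = 1
G(6) = mex{1} = 0
G(7) = mex{1} = 0
G(8) = mex{1} = 0
G(9) = mex{0,0} = 1
G(10) = mex{0,0} = 1
G(11) = mex{0,0} = 1
G(12) = mex{1,1} = 0
G(13) = mex{1,1} = 0
G(14) = mex{1,1} = 0
G(15) = mex{0,0} = 1
G(16) = mex{0,0} = 1

1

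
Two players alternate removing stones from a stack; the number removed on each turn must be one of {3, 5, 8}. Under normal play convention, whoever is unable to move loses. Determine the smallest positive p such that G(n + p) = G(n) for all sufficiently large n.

11

G(0) = 0
G(1) = mex{} = 0
G(2) = mex{} = 0
G(3) = mex{0} = 1
G(4) = mex{0} = 1
G(5) = mex{0,0} = 1
G(6) = mex{1,0} = 2
G(7) = mex{1,0} = 2
G(8) = mex{1,1,0} = 2
G(9) = mex{2,1,0} = 3
G(10) = mex{2,1,0} = 3
G(11) = mex{2,2,1} = 0
G(12) = mex{3,2,1} = 0
G(13) = mex{3,2,1} = 0
G(14) = mex{0,3,2} = 1
G(15) = mex{0,3,2} = 1
G(16) = mex{0,0,2} = 1
G(17) = mex{1,0,3} = 2
G(18) = mex{1,0,3} = 2
G(19) = mex{1,1,0} = 2
G(20) = mex{2,1,0} = 3
G(21) = mex{2,1,0} = 3
G(22) = mex{2,2,1} = 0
G(23) = mex{3,2,1} = 0
G(n+11) = G(n) holds for n = 0,…,7 (a full window of length max(S) = 8), so the sequence is purely periodic with period 11.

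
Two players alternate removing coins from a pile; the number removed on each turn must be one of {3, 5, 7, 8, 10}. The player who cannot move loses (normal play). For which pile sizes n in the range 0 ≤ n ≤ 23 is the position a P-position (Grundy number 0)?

0, 1, 2, 13, 14, 15

n :  0  1  2  3  4  5  6  7  8  9 10 11 12 13 14 15 16 17 18 19 20 21 22 23
G :  0  0  0  1  1  1  2  2  2  3  3  3  4  0  0  0  1  1  1  2  2  2  3  3
P-positions are exactly the n with G(n) = 0.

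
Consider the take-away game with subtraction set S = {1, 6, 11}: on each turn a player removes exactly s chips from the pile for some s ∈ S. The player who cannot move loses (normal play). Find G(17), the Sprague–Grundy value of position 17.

n :  0  1  2  3  4  5  6  7  8  9 10 11 12 13 14 15 16 17
G :  0  1  0  1  0  1  2  0  1  0  1  2  0  1  0  1  0  1

1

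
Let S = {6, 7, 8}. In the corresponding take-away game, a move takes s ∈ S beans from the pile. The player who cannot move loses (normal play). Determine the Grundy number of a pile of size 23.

1

n :  0  1  2  3  4  5  6  7  8  9 10 11 12 13 14 15 16 17 18 19 20 21 22 23
G :  0  0  0  0  0  0  1  1  1  1  1  1  2  2  0  0  0  0  0  0  1  1  1  1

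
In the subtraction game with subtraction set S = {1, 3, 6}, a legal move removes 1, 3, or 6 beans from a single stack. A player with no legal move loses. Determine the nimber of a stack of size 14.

1

G(0) = 0
G(1) = mex{0} = 1
G(2) = mex{1} = 0
G(3) = mex{0,0} = 1
G(4) = mex{1,1} = 0
G(5) = mex{0,0} = 1
G(6) = mex{1,1,0} = 2
G(7) = mex{2,0,1} = 3
G(8) = mex{3,1,0} = 2
G(9) = mex{2,2,1} = 0
G(10) = mex{0,3,0} = 1
G(11) = mex{1,2,1} = 0
G(12) = mex{0,0,2} = 1
G(13) = mex{1,1,3} = 0
G(14) = mex{0,0,2} = 1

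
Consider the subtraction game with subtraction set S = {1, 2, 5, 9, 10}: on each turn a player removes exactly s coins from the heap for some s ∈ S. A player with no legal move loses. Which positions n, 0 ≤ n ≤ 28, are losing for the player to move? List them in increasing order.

n :  0  1  2  3  4  5  6  7  8  9 10 11 12 13 14 15 16 17 18 19 20 21 22 23 24 25 26 27 28
G :  0  1  2  0  1  2  0  1  2  3  4  5  3  4  0  1  2  0  1  2  0  1  2  3  4  5  3  4  0
P-positions are exactly the n with G(n) = 0.

0, 3, 6, 14, 17, 20, 28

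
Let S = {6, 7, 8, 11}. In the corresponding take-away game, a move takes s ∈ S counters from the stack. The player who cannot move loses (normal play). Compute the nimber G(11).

1

n :  0  1  2  3  4  5  6  7  8  9 10 11
G :  0  0  0  0  0  0  1  1  1  1  1  1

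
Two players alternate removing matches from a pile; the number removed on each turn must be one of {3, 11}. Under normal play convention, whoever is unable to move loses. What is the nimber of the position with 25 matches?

1

G(0) = 0
G(1) = mex{} = 0
G(2) = mex{} = 0
G(3) = mex{0} = 1
G(4) = mex{0} = 1
G(5) = mex{0} = 1
G(6) = mex{1} = 0
G(7) = mex{1} = 0
G(8) = mex{1} = 0
G(9) = mex{0} = 1
G(10) = mex{0} = 1
G(11) = mex{0,0} = 1
G(12) = mex{1,0} = 2
G(13) = mex{1,0} = 2
G(14) = mex{1,1} = 0
G(15) = mex{2,1} = 0
G(16) = mex{2,1} = 0
G(17) = mex{0,0} = 1
G(18) = mex{0,0} = 1
G(19) = mex{0,0} = 1
G(20) = mex{1,1} = 0
G(21) = mex{1,1} = 0
G(22) = mex{1,1} = 0
G(23) = mex{0,2} = 1
G(24) = mex{0,2} = 1
G(25) = mex{0,0} = 1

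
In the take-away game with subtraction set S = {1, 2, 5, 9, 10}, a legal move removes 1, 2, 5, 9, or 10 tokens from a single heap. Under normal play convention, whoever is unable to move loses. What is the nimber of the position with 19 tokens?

2

n :  0  1  2  3  4  5  6  7  8  9 10 11 12 13 14 15 16 17 18 19
G :  0  1  2  0  1  2  0  1  2  3  4  5  3  4  0  1  2  0  1  2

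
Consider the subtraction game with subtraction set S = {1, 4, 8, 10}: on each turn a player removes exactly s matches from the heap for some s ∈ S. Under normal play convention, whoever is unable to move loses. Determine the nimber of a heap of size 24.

G(0) = 0
G(1) = mex{0} = 1
G(2) = mex{1} = 0
G(3) = mex{0} = 1
G(4) = mex{1,0} = 2
G(5) = mex{2,1} = 0
G(6) = mex{0,0} = 1
G(7) = mex{1,1} = 0
G(8) = mex{0,2,0} = 1
G(9) = mex{1,0,1} = 2
G(10) = mex{2,1,0,0} = 3
G(11) = mex{3,0,1,1} = 2
G(12) = mex{2,1,2,0} = 3
G(13) = mex{3,2,0,1} = 4
G(14) = mex{4,3,1,2} = 0
G(15) = mex{0,2,0,0} = 1
G(16) = mex{1,3,1,1} = 0
G(17) = mex{0,4,2,0} = 1
G(18) = mex{1,0,3,1} = 2
G(19) = mex{2,1,2,2} = 0
G(20) = mex{0,0,3,3} = 1
G(21) = mex{1,1,4,2} = 0
G(22) = mex{0,2,0,3} = 1
G(23) = mex{1,0,1,4} = 2
G(24) = mex{2,1,0,0} = 3

3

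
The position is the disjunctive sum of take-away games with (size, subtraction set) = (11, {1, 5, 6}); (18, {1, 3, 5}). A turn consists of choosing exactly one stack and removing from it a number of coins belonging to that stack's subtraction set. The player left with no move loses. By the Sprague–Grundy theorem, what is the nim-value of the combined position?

0

Stack A, S = {1, 5, 6}:
n :  0  1  2  3  4  5  6  7  8  9 10 11
G :  0  1  0  1  0  1  2  3  2  3  2  0
G_A(11) = 0.
Stack B, S = {1, 3, 5}:
n :  0  1  2  3  4  5  6  7  8  9 10 11 12 13 14 15 16 17 18
G :  0  1  0  1  0  1  0  1  0  1  0  1  0  1  0  1  0  1  0
G_B(18) = 0.
Combined Grundy value = 0 ⊕ 0 = 0.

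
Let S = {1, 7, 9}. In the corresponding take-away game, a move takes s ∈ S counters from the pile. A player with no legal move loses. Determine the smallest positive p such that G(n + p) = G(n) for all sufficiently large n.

2

n :  0  1  2  3  4  5  6  7  8  9 10 11 12 13 14
G :  0  1  0  1  0  1  0  1  0  1  0  1  0  1  0
G(n+2) = G(n) holds for n = 0,…,8 (a full window of length max(S) = 9), so the sequence is purely periodic with period 2.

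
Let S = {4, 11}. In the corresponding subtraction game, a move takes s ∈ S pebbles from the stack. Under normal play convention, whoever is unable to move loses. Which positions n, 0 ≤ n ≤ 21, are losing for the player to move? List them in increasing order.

0, 1, 2, 3, 8, 9, 10, 15, 16, 17, 18

G(0) = 0
G(1) = mex{} = 0
G(2) = mex{} = 0
G(3) = mex{} = 0
G(4) = mex{0} = 1
G(5) = mex{0} = 1
G(6) = mex{0} = 1
G(7) = mex{0} = 1
G(8) = mex{1} = 0
G(9) = mex{1} = 0
G(10) = mex{1} = 0
G(11) = mex{1,0} = 2
G(12) = mex{0,0} = 1
G(13) = mex{0,0} = 1
G(14) = mex{0,0} = 1
G(15) = mex{2,1} = 0
G(16) = mex{1,1} = 0
G(17) = mex{1,1} = 0
G(18) = mex{1,1} = 0
G(19) = mex{0,0} = 1
G(20) = mex{0,0} = 1
G(21) = mex{0,0} = 1
P-positions are exactly the n with G(n) = 0.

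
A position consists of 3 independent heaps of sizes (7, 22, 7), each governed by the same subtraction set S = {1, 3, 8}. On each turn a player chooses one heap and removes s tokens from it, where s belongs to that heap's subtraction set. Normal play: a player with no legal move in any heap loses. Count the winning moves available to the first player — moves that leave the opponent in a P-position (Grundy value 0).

0

All heaps use S = {1, 3, 8}:
n :  0  1  2  3  4  5  6  7  8  9 10 11 12 13 14 15 16 17 18 19 20 21 22
G :  0  1  0  1  0  1  0  1  2  3  2  0  1  0  1  0  1  0  1  2  3  2  0
Heap A: G(7) = 1.
Heap B: G(22) = 0.
Heap C: G(7) = 1.
Combined Grundy value = 1 ⊕ 0 ⊕ 1 = 0.
A winning move leaves total XOR = 0, i.e. changes one component's Grundy value g to g ⊕ X where X is the current total.
Heap A: target g' = 1⊕0 = 1, but every legal move changes the Grundy value (mex property), so 0 moves.
Heap B: target g' = 0⊕0 = 0, but every legal move changes the Grundy value (mex property), so 0 moves.
Heap C: target g' = 1⊕0 = 1, but every legal move changes the Grundy value (mex property), so 0 moves.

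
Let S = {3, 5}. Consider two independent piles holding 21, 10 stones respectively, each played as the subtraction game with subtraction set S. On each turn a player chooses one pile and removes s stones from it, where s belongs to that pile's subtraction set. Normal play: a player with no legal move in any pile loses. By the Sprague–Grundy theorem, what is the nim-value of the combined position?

All piles use S = {3, 5}:
G(0) = 0
G(1) = mex{} = 0
G(2) = mex{} = 0
G(3) = mex{0} = 1
G(4) = mex{0} = 1
G(5) = mex{0,0} = 1
G(6) = mex{1,0} = 2
G(7) = mex{1,0} = 2
G(8) = mex{1,1} = 0
G(9) = mex{2,1} = 0
G(10) = mex{2,1} = 0
G(11) = mex{0,2} = 1
G(12) = mex{0,2} = 1
G(13) = mex{0,0} = 1
G(14) = mex{1,0} = 2
G(15) = mex{1,0} = 2
G(16) = mex{1,1} = 0
G(17) = mex{2,1} = 0
G(18) = mex{2,1} = 0
G(19) = mex{0,2} = 1
G(20) = mex{0,2} = 1
G(21) = mex{0,0} = 1
Pile A: G(21) = 1.
Pile B: G(10) = 0.
Combined Grundy value = 1 ⊕ 0 = 1.

1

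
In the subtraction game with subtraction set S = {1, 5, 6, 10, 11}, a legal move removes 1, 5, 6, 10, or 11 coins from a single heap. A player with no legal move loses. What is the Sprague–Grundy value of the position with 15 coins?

G(0) = 0
G(1) = mex{0} = 1
G(2) = mex{1} = 0
G(3) = mex{0} = 1
G(4) = mex{1} = 0
G(5) = mex{0,0} = 1
G(6) = mex{1,1,0} = 2
G(7) = mex{2,0,1} = 3
G(8) = mex{3,1,0} = 2
G(9) = mex{2,0,1} = 3
G(10) = mex{3,1,0,0} = 2
G(11) = mex{2,2,1,1,0} = 3
G(12) = mex{3,3,2,0,1} = 4
G(13) = mex{4,2,3,1,0} = 5
G(14) = mex{5,3,2,0,1} = 4
G(15) = mex{4,2,3,1,0} = 5

5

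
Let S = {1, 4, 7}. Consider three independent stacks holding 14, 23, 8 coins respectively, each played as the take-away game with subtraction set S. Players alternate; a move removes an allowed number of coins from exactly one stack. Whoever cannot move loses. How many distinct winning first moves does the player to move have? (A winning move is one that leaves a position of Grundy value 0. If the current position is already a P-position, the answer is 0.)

3

All stacks use S = {1, 4, 7}:
n :  0  1  2  3  4  5  6  7  8  9 10 11 12 13 14 15 16 17 18 19 20 21 22 23
G :  0  1  0  1  2  0  1  2  0  1  0  1  2  0  1  2  0  1  0  1  2  0  1  2
Stack A: G(14) = 1.
Stack B: G(23) = 2.
Stack C: G(8) = 0.
Combined Grundy value = 1 ⊕ 2 ⊕ 0 = 3.
A winning move leaves total XOR = 0, i.e. changes one component's Grundy value g to g ⊕ X where X is the current total.
Stack A: need g' = 1⊕3 = 2. Options: 14−1→G=0, 14−4→G=0, 14−7→G=2. Hits: 1.
Stack B: need g' = 2⊕3 = 1. Options: 23−1→G=1, 23−4→G=1, 23−7→G=0. Hits: 2.
Stack C: need g' = 0⊕3 = 3. Options: 8−1→G=2, 8−4→G=2, 8−7→G=1. Hits: 0.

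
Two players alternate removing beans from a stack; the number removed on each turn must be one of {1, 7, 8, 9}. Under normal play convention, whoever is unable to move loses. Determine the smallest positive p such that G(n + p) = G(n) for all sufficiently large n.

G(0) = 0
G(1) = mex{0} = 1
G(2) = mex{1} = 0
G(3) = mex{0} = 1
G(4) = mex{1} = 0
G(5) = mex{0} = 1
G(6) = mex{1} = 0
G(7) = mex{0,0} = 1
G(8) = mex{1,1,0} = 2
G(9) = mex{2,0,1,0} = 3
G(10) = mex{3,1,0,1} = 2
G(11) = mex{2,0,1,0} = 3
G(12) = mex{3,1,0,1} = 2
G(13) = mex{2,0,1,0} = 3
G(14) = mex{3,1,0,1} = 2
G(15) = mex{2,2,1,0} = 3
G(16) = mex{3,3,2,1} = 0
G(17) = mex{0,2,3,2} = 1
G(18) = mex{1,3,2,3} = 0
G(19) = mex{0,2,3,2} = 1
G(20) = mex{1,3,2,3} = 0
G(21) = mex{0,2,3,2} = 1
G(22) = mex{1,3,2,3} = 0
G(23) = mex{0,0,3,2} = 1
G(24) = mex{1,1,0,3} = 2
G(25) = mex{2,0,1,0} = 3
G(26) = mex{3,1,0,1} = 2
G(27) = mex{2,0,1,0} = 3
G(28) = mex{3,1,0,1} = 2
G(29) = mex{2,0,1,0} = 3
G(30) = mex{3,1,0,1} = 2
G(31) = mex{2,2,1,0} = 3
G(32) = mex{3,3,2,1} = 0
G(33) = mex{0,2,3,2} = 1
G(n+16) = G(n) holds for n = 0,…,8 (a full window of length max(S) = 9), so the sequence is purely periodic with period 16.

16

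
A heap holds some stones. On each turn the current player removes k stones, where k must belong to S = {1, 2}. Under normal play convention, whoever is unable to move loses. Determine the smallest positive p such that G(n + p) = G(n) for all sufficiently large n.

G(0) = 0
G(1) = mex{0} = 1
G(2) = mex{1,0} = 2
G(3) = mex{2,1} = 0
G(4) = mex{0,2} = 1
G(5) = mex{1,0} = 2
G(6) = mex{2,1} = 0
G(7) = mex{0,2} = 1
G(8) = mex{1,0} = 2
G(9) = mex{2,1} = 0
G(10) = mex{0,2} = 1
G(11) = mex{1,0} = 2
G(12) = mex{2,1} = 0
G(13) = mex{0,2} = 1
G(14) = mex{1,0} = 2
G(n+3) = G(n) holds for n = 0,…,1 (a full window of length max(S) = 2), so the sequence is purely periodic with period 3.

3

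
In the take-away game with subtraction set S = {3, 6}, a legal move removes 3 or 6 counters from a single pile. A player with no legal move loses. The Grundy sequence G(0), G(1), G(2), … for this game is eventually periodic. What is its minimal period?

9

G(0) = 0
G(1) = mex{} = 0
G(2) = mex{} = 0
G(3) = mex{0} = 1
G(4) = mex{0} = 1
G(5) = mex{0} = 1
G(6) = mex{1,0} = 2
G(7) = mex{1,0} = 2
G(8) = mex{1,0} = 2
G(9) = mex{2,1} = 0
G(10) = mex{2,1} = 0
G(11) = mex{2,1} = 0
G(12) = mex{0,2} = 1
G(13) = mex{0,2} = 1
G(14) = mex{0,2} = 1
G(15) = mex{1,0} = 2
G(16) = mex{1,0} = 2
G(17) = mex{1,0} = 2
G(18) = mex{2,1} = 0
G(19) = mex{2,1} = 0
G(n+9) = G(n) holds for n = 0,…,5 (a full window of length max(S) = 6), so the sequence is purely periodic with period 9.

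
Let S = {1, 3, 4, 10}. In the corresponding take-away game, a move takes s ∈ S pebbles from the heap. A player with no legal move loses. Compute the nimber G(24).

1

G(0) = 0
G(1) = mex{0} = 1
G(2) = mex{1} = 0
G(3) = mex{0,0} = 1
G(4) = mex{1,1,0} = 2
G(5) = mex{2,0,1} = 3
G(6) = mex{3,1,0} = 2
G(7) = mex{2,2,1} = 0
G(8) = mex{0,3,2} = 1
G(9) = mex{1,2,3} = 0
G(10) = mex{0,0,2,0} = 1
G(11) = mex{1,1,0,1} = 2
G(12) = mex{2,0,1,0} = 3
G(13) = mex{3,1,0,1} = 2
G(14) = mex{2,2,1,2} = 0
G(15) = mex{0,3,2,3} = 1
G(16) = mex{1,2,3,2} = 0
G(17) = mex{0,0,2,0} = 1
G(18) = mex{1,1,0,1} = 2
G(19) = mex{2,0,1,0} = 3
G(20) = mex{3,1,0,1} = 2
G(21) = mex{2,2,1,2} = 0
G(22) = mex{0,3,2,3} = 1
G(23) = mex{1,2,3,2} = 0
G(24) = mex{0,0,2,0} = 1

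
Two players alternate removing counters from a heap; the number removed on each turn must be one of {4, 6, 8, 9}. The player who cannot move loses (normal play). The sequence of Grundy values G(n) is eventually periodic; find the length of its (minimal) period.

G(0) = 0
G(1) = mex{} = 0
G(2) = mex{} = 0
G(3) = mex{} = 0
G(4) = mex{0} = 1
G(5) = mex{0} = 1
G(6) = mex{0,0} = 1
G(7) = mex{0,0} = 1
G(8) = mex{1,0,0} = 2
G(9) = mex{1,0,0,0} = 2
G(10) = mex{1,1,0,0} = 2
G(11) = mex{1,1,0,0} = 2
G(12) = mex{2,1,1,0} = 3
G(13) = mex{2,1,1,1} = 0
G(14) = mex{2,2,1,1} = 0
G(15) = mex{2,2,1,1} = 0
G(16) = mex{3,2,2,1} = 0
G(17) = mex{0,2,2,2} = 1
G(18) = mex{0,3,2,2} = 1
G(19) = mex{0,0,2,2} = 1
G(20) = mex{0,0,3,2} = 1
G(21) = mex{1,0,0,3} = 2
G(22) = mex{1,0,0,0} = 2
G(23) = mex{1,1,0,0} = 2
G(24) = mex{1,1,0,0} = 2
G(25) = mex{2,1,1,0} = 3
G(26) = mex{2,1,1,1} = 0
G(27) = mex{2,2,1,1} = 0
G(n+13) = G(n) holds for n = 0,…,8 (a full window of length max(S) = 9), so the sequence is purely periodic with period 13.

13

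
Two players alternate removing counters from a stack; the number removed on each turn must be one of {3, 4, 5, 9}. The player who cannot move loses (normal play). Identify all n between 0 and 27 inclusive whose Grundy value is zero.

0, 1, 2, 8, 14, 15, 16, 22

n :  0  1  2  3  4  5  6  7  8  9 10 11 12 13 14 15 16 17 18 19 20 21 22 23 24 25 26 27
G :  0  0  0  1  1  1  2  2  0  3  3  1  4  2  0  0  0  1  1  1  2  2  0  3  3  1  4  2
P-positions are exactly the n with G(n) = 0.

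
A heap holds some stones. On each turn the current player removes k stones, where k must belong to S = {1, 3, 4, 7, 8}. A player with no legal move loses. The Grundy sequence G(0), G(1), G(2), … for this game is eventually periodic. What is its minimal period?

11

G(0) = 0
G(1) = mex{0} = 1
G(2) = mex{1} = 0
G(3) = mex{0,0} = 1
G(4) = mex{1,1,0} = 2
G(5) = mex{2,0,1} = 3
G(6) = mex{3,1,0} = 2
G(7) = mex{2,2,1,0} = 3
G(8) = mex{3,3,2,1,0} = 4
G(9) = mex{4,2,3,0,1} = 5
G(10) = mex{5,3,2,1,0} = 4
G(11) = mex{4,4,3,2,1} = 0
G(12) = mex{0,5,4,3,2} = 1
G(13) = mex{1,4,5,2,3} = 0
G(14) = mex{0,0,4,3,2} = 1
G(15) = mex{1,1,0,4,3} = 2
G(16) = mex{2,0,1,5,4} = 3
G(17) = mex{3,1,0,4,5} = 2
G(18) = mex{2,2,1,0,4} = 3
G(19) = mex{3,3,2,1,0} = 4
G(20) = mex{4,2,3,0,1} = 5
G(21) = mex{5,3,2,1,0} = 4
G(22) = mex{4,4,3,2,1} = 0
G(23) = mex{0,5,4,3,2} = 1
G(n+11) = G(n) holds for n = 0,…,7 (a full window of length max(S) = 8), so the sequence is purely periodic with period 11.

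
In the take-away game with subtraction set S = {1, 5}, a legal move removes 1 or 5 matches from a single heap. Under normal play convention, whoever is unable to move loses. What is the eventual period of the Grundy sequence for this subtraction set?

2

G(0) = 0
G(1) = mex{0} = 1
G(2) = mex{1} = 0
G(3) = mex{0} = 1
G(4) = mex{1} = 0
G(5) = mex{0,0} = 1
G(6) = mex{1,1} = 0
G(7) = mex{0,0} = 1
G(8) = mex{1,1} = 0
G(9) = mex{0,0} = 1
G(10) = mex{1,1} = 0
G(11) = mex{0,0} = 1
G(12) = mex{1,1} = 0
G(13) = mex{0,0} = 1
G(14) = mex{1,1} = 0
G(n+2) = G(n) holds for n = 0,…,4 (a full window of length max(S) = 5), so the sequence is purely periodic with period 2.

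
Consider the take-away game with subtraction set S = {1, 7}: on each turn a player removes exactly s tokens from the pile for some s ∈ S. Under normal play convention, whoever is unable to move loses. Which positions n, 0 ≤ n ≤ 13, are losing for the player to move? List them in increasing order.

0, 2, 4, 6, 8, 10, 12

n :  0  1  2  3  4  5  6  7  8  9 10 11 12 13
G :  0  1  0  1  0  1  0  1  0  1  0  1  0  1
P-positions are exactly the n with G(n) = 0.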